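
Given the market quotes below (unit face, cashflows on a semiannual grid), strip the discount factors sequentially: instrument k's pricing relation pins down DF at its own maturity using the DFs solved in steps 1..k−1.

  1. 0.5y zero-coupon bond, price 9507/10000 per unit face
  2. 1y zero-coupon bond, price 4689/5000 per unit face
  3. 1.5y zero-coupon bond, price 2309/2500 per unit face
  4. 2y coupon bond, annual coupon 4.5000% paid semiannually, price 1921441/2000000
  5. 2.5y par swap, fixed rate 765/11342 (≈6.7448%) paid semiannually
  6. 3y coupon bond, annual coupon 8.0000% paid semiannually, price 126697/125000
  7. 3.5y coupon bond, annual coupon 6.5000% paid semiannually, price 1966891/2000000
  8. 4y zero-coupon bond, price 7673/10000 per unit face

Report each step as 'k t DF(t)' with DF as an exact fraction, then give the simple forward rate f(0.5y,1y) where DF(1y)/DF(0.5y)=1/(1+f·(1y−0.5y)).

1 1/2 9507/10000
2 1 4689/5000
3 3/2 2309/2500
4 2 8777/10000
5 5/2 847/1000
6 3 8001/10000
7 7/2 1569/2000
8 4 7673/10000
f(0.5y,1y) = ((9507/10000)/(4689/5000) − 1)/(1/2) = 43/1563 ≈ 2.7511%

step 1 [0.5y] zero: DF = P = 9507/10000 ≈ 0.950700
step 2 [1y] zero: DF = P = 4689/5000 ≈ 0.937800
step 3 [1.5y] zero: DF = P = 2309/2500 ≈ 0.923600
step 4 [2y] bond c/2=9/400: DF=(1921441/2000000 − 9/400·(0.950700+0.937800+0.923600))/(1+9/400) = 8777/10000 ≈ 0.877700
step 5 [2.5y] swap r/2=765/22684: DF=(1 − 765/22684·(0.950700+0.937800+0.923600+0.877700))/(1+765/22684) = 847/1000 ≈ 0.847000
step 6 [3y] bond c/2=1/25: DF=(126697/125000 − 1/25·(0.950700+0.937800+0.923600+0.877700+0.847000))/(1+1/25) = 8001/10000 ≈ 0.800100
step 7 [3.5y] bond c/2=13/400: DF=(1966891/2000000 − 13/400·(0.950700+0.937800+0.923600+0.877700+0.847000+0.800100))/(1+13/400) = 1569/2000 ≈ 0.784500
step 8 [4y] zero: DF = P = 7673/10000 ≈ 0.767300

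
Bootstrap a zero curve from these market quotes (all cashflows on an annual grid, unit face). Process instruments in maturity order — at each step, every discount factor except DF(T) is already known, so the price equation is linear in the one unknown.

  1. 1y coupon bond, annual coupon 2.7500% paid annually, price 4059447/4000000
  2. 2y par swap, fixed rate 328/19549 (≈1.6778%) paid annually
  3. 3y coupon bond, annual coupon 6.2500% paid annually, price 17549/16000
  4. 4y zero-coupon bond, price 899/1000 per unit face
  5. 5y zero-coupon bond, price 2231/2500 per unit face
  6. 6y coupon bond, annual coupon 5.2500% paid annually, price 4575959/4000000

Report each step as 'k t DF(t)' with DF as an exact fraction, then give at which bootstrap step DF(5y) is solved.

1 1 9877/10000
2 2 1209/1250
3 3 9173/10000
4 4 899/1000
5 5 2231/2500
6 6 8543/10000
DF(5y) is solved at step 5

step 1 [1y] bond c/1=11/400: DF=(4059447/4000000 − 11/400·(0))/(1+11/400) = 9877/10000 ≈ 0.987700
step 2 [2y] swap r/1=328/19549: DF=(1 − 328/19549·(0.987700))/(1+328/19549) = 1209/1250 ≈ 0.967200
step 3 [3y] bond c/1=1/16: DF=(17549/16000 − 1/16·(0.987700+0.967200))/(1+1/16) = 9173/10000 ≈ 0.917300
step 4 [4y] zero: DF = P = 899/1000 ≈ 0.899000
step 5 [5y] zero: DF = P = 2231/2500 ≈ 0.892400
step 6 [6y] bond c/1=21/400: DF=(4575959/4000000 − 21/400·(0.987700+0.967200+0.917300+0.899000+0.892400))/(1+21/400) = 8543/10000 ≈ 0.854300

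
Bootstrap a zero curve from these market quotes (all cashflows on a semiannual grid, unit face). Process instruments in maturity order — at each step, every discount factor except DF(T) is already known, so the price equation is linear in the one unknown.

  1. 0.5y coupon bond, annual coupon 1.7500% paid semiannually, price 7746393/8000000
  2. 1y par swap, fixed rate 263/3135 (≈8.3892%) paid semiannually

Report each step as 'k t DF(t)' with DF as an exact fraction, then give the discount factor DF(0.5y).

1 1/2 9599/10000
2 1 9211/10000
DF(0.5y) = 9599/10000 ≈ 0.959900

step 1 [0.5y] bond c/2=7/800: DF=(7746393/8000000 − 7/800·(0))/(1+7/800) = 9599/10000 ≈ 0.959900
step 2 [1y] swap r/2=263/6270: DF=(1 − 263/6270·(0.959900))/(1+263/6270) = 9211/10000 ≈ 0.921100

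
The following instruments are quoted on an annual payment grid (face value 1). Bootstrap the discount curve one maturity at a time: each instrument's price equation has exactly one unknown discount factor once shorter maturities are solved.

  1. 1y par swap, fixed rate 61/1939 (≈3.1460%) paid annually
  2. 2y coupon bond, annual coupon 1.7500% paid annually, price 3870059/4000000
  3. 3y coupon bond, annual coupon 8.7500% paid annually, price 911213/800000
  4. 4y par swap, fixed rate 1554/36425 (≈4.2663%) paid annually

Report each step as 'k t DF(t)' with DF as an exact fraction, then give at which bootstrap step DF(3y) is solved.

1 1 1939/2000
2 2 4671/5000
3 3 4471/5000
4 4 4223/5000
DF(3y) is solved at step 3

step 1 [1y] swap r/1=61/1939: DF=(1 − 61/1939·(0))/(1+61/1939) = 1939/2000 ≈ 0.969500
step 2 [2y] bond c/1=7/400: DF=(3870059/4000000 − 7/400·(0.969500))/(1+7/400) = 4671/5000 ≈ 0.934200
step 3 [3y] bond c/1=7/80: DF=(911213/800000 − 7/80·(0.969500+0.934200))/(1+7/80) = 4471/5000 ≈ 0.894200
step 4 [4y] swap r/1=1554/36425: DF=(1 − 1554/36425·(0.969500+0.934200+0.894200))/(1+1554/36425) = 4223/5000 ≈ 0.844600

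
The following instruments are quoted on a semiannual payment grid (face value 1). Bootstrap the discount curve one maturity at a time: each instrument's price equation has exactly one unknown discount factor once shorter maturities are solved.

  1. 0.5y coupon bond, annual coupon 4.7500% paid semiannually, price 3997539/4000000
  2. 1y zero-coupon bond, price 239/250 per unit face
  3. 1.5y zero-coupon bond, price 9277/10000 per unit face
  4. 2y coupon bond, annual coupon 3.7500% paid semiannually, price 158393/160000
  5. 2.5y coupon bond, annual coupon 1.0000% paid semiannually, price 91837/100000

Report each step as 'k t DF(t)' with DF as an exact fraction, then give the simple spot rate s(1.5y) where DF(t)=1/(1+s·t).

step 1 [0.5y] bond c/2=19/800: DF=(3997539/4000000 − 19/800·(0))/(1+19/800) = 4881/5000 ≈ 0.976200
step 2 [1y] zero: DF = P = 239/250 ≈ 0.956000
step 3 [1.5y] zero: DF = P = 9277/10000 ≈ 0.927700
step 4 [2y] bond c/2=3/160: DF=(158393/160000 − 3/160·(0.976200+0.956000+0.927700))/(1+3/160) = 9191/10000 ≈ 0.919100
step 5 [2.5y] bond c/2=1/200: DF=(91837/100000 − 1/200·(0.976200+0.956000+0.927700+0.919100))/(1+1/200) = 179/200 ≈ 0.895000

1 1/2 4881/5000
2 1 239/250
3 3/2 9277/10000
4 2 9191/10000
5 5/2 179/200
s(1.5y) = (1/(9277/10000) − 1)/(3/2) = 482/9277 ≈ 5.1956%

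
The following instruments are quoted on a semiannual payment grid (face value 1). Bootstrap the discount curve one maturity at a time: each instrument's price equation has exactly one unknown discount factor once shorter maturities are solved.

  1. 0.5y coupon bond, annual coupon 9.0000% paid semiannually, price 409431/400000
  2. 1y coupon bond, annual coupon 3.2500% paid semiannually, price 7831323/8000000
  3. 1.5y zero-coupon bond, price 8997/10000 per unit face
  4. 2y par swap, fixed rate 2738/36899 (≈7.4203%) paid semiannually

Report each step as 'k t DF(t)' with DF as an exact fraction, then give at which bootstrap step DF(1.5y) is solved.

1 1/2 1959/2000
2 1 2369/2500
3 3/2 8997/10000
4 2 8631/10000
DF(1.5y) is solved at step 3

step 1 [0.5y] bond c/2=9/200: DF=(409431/400000 − 9/200·(0))/(1+9/200) = 1959/2000 ≈ 0.979500
step 2 [1y] bond c/2=13/800: DF=(7831323/8000000 − 13/800·(0.979500))/(1+13/800) = 2369/2500 ≈ 0.947600
step 3 [1.5y] zero: DF = P = 8997/10000 ≈ 0.899700
step 4 [2y] swap r/2=1369/36899: DF=(1 − 1369/36899·(0.979500+0.947600+0.899700))/(1+1369/36899) = 8631/10000 ≈ 0.863100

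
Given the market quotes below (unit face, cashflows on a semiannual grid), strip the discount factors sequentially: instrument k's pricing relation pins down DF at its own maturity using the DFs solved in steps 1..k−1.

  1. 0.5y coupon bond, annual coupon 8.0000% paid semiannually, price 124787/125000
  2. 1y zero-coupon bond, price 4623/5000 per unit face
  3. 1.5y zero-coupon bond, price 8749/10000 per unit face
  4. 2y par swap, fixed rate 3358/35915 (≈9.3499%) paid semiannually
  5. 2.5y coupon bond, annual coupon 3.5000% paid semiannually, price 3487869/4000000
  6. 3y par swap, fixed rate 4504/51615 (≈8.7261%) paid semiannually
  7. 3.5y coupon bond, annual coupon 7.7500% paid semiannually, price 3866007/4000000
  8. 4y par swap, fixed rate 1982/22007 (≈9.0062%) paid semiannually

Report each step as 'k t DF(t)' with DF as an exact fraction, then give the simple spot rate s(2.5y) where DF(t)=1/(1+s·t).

step 1 [0.5y] bond c/2=1/25: DF=(124787/125000 − 1/25·(0))/(1+1/25) = 9599/10000 ≈ 0.959900
step 2 [1y] zero: DF = P = 4623/5000 ≈ 0.924600
step 3 [1.5y] zero: DF = P = 8749/10000 ≈ 0.874900
step 4 [2y] swap r/2=1679/35915: DF=(1 − 1679/35915·(0.959900+0.924600+0.874900))/(1+1679/35915) = 8321/10000 ≈ 0.832100
step 5 [2.5y] bond c/2=7/400: DF=(3487869/4000000 − 7/400·(0.959900+0.924600+0.874900+0.832100))/(1+7/400) = 497/625 ≈ 0.795200
step 6 [3y] swap r/2=2252/51615: DF=(1 − 2252/51615·(0.959900+0.924600+0.874900+0.832100+0.795200))/(1+2252/51615) = 1937/2500 ≈ 0.774800
step 7 [3.5y] bond c/2=31/800: DF=(3866007/4000000 − 31/800·(0.959900+0.924600+0.874900+0.832100+0.795200+0.774800))/(1+31/800) = 7379/10000 ≈ 0.737900
step 8 [4y] swap r/2=991/22007: DF=(1 − 991/22007·(0.959900+0.924600+0.874900+0.832100+0.795200+0.774800+0.737900))/(1+991/22007) = 7027/10000 ≈ 0.702700

1 1/2 9599/10000
2 1 4623/5000
3 3/2 8749/10000
4 2 8321/10000
5 5/2 497/625
6 3 1937/2500
7 7/2 7379/10000
8 4 7027/10000
s(2.5y) = (1/(497/625) − 1)/(5/2) = 256/2485 ≈ 10.3018%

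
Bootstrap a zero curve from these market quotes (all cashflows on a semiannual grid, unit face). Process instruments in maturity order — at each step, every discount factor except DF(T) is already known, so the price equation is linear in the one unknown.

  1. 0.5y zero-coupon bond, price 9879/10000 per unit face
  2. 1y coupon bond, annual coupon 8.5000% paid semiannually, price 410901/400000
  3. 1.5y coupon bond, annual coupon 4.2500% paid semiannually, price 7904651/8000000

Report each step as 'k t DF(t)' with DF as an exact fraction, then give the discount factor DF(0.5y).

1 1/2 9879/10000
2 1 9451/10000
3 3/2 9273/10000
DF(0.5y) = 9879/10000 ≈ 0.987900

step 1 [0.5y] zero: DF = P = 9879/10000 ≈ 0.987900
step 2 [1y] bond c/2=17/400: DF=(410901/400000 − 17/400·(0.987900))/(1+17/400) = 9451/10000 ≈ 0.945100
step 3 [1.5y] bond c/2=17/800: DF=(7904651/8000000 − 17/800·(0.987900+0.945100))/(1+17/800) = 9273/10000 ≈ 0.927300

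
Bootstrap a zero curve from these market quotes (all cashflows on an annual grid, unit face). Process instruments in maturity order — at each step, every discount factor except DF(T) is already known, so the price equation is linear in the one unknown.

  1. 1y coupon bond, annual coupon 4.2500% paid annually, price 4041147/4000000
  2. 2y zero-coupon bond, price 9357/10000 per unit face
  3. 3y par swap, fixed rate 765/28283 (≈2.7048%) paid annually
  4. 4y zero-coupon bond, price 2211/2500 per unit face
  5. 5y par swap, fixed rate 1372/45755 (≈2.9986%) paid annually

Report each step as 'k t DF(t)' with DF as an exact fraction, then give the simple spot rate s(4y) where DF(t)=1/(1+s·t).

1 1 9691/10000
2 2 9357/10000
3 3 1847/2000
4 4 2211/2500
5 5 2157/2500
s(4y) = (1/(2211/2500) − 1)/(4) = 289/8844 ≈ 3.2678%

step 1 [1y] bond c/1=17/400: DF=(4041147/4000000 − 17/400·(0))/(1+17/400) = 9691/10000 ≈ 0.969100
step 2 [2y] zero: DF = P = 9357/10000 ≈ 0.935700
step 3 [3y] swap r/1=765/28283: DF=(1 − 765/28283·(0.969100+0.935700))/(1+765/28283) = 1847/2000 ≈ 0.923500
step 4 [4y] zero: DF = P = 2211/2500 ≈ 0.884400
step 5 [5y] swap r/1=1372/45755: DF=(1 − 1372/45755·(0.969100+0.935700+0.923500+0.884400))/(1+1372/45755) = 2157/2500 ≈ 0.862800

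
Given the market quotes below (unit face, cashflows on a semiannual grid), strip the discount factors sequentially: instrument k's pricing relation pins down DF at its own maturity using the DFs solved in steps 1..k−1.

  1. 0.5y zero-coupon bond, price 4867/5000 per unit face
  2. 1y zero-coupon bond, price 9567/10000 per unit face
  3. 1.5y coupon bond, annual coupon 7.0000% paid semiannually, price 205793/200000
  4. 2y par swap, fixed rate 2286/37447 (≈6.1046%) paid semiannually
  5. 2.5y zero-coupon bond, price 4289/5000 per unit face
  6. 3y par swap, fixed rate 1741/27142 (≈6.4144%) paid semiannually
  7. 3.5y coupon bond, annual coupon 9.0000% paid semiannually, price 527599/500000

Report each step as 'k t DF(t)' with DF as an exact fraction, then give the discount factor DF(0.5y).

step 1 [0.5y] zero: DF = P = 4867/5000 ≈ 0.973400
step 2 [1y] zero: DF = P = 9567/10000 ≈ 0.956700
step 3 [1.5y] bond c/2=7/200: DF=(205793/200000 − 7/200·(0.973400+0.956700))/(1+7/200) = 9289/10000 ≈ 0.928900
step 4 [2y] swap r/2=1143/37447: DF=(1 − 1143/37447·(0.973400+0.956700+0.928900))/(1+1143/37447) = 8857/10000 ≈ 0.885700
step 5 [2.5y] zero: DF = P = 4289/5000 ≈ 0.857800
step 6 [3y] swap r/2=1741/54284: DF=(1 − 1741/54284·(0.973400+0.956700+0.928900+0.885700+0.857800))/(1+1741/54284) = 8259/10000 ≈ 0.825900
step 7 [3.5y] bond c/2=9/200: DF=(527599/500000 − 9/200·(0.973400+0.956700+0.928900+0.885700+0.857800+0.825900))/(1+9/200) = 97/125 ≈ 0.776000

1 1/2 4867/5000
2 1 9567/10000
3 3/2 9289/10000
4 2 8857/10000
5 5/2 4289/5000
6 3 8259/10000
7 7/2 97/125
DF(0.5y) = 4867/5000 ≈ 0.973400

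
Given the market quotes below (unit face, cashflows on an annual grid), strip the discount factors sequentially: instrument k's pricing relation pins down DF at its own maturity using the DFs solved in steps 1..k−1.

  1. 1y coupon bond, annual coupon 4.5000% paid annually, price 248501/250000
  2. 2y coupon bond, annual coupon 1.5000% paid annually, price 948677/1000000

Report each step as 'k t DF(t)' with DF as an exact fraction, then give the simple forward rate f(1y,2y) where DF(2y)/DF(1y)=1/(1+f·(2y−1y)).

1 1 1189/1250
2 2 4603/5000
f(1y,2y) = ((1189/1250)/(4603/5000) − 1)/(1) = 153/4603 ≈ 3.3239%

step 1 [1y] bond c/1=9/200: DF=(248501/250000 − 9/200·(0))/(1+9/200) = 1189/1250 ≈ 0.951200
step 2 [2y] bond c/1=3/200: DF=(948677/1000000 − 3/200·(0.951200))/(1+3/200) = 4603/5000 ≈ 0.920600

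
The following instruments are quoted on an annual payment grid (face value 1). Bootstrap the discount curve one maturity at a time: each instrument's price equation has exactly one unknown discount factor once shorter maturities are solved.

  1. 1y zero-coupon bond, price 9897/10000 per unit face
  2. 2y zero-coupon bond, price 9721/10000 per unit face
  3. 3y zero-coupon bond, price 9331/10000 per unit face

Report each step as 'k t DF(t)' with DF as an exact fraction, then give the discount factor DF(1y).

step 1 [1y] zero: DF = P = 9897/10000 ≈ 0.989700
step 2 [2y] zero: DF = P = 9721/10000 ≈ 0.972100
step 3 [3y] zero: DF = P = 9331/10000 ≈ 0.933100

1 1 9897/10000
2 2 9721/10000
3 3 9331/10000
DF(1y) = 9897/10000 ≈ 0.989700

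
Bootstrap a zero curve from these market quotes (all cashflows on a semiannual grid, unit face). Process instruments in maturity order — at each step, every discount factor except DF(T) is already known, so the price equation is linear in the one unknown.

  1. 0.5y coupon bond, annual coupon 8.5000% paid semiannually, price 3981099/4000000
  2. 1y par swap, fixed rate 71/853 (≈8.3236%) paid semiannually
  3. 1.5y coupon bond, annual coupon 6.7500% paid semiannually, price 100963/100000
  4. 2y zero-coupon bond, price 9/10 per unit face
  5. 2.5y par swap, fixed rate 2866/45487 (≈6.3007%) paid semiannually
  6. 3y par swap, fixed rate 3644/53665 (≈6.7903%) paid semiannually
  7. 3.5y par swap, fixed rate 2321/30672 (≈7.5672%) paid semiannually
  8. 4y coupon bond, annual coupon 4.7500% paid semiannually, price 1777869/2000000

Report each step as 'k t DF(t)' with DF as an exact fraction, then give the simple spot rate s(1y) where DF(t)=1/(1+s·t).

step 1 [0.5y] bond c/2=17/400: DF=(3981099/4000000 − 17/400·(0))/(1+17/400) = 9547/10000 ≈ 0.954700
step 2 [1y] swap r/2=71/1706: DF=(1 − 71/1706·(0.954700))/(1+71/1706) = 9219/10000 ≈ 0.921900
step 3 [1.5y] bond c/2=27/800: DF=(100963/100000 − 27/800·(0.954700+0.921900))/(1+27/800) = 4577/5000 ≈ 0.915400
step 4 [2y] zero: DF = P = 9/10 ≈ 0.900000
step 5 [2.5y] swap r/2=1433/45487: DF=(1 − 1433/45487·(0.954700+0.921900+0.915400+0.900000))/(1+1433/45487) = 8567/10000 ≈ 0.856700
step 6 [3y] swap r/2=1822/53665: DF=(1 − 1822/53665·(0.954700+0.921900+0.915400+0.900000+0.856700))/(1+1822/53665) = 4089/5000 ≈ 0.817800
step 7 [3.5y] swap r/2=2321/61344: DF=(1 − 2321/61344·(0.954700+0.921900+0.915400+0.900000+0.856700+0.817800))/(1+2321/61344) = 7679/10000 ≈ 0.767900
step 8 [4y] bond c/2=19/800: DF=(1777869/2000000 − 19/800·(0.954700+0.921900+0.915400+0.900000+0.856700+0.817800+0.767900))/(1+19/800) = 363/500 ≈ 0.726000

1 1/2 9547/10000
2 1 9219/10000
3 3/2 4577/5000
4 2 9/10
5 5/2 8567/10000
6 3 4089/5000
7 7/2 7679/10000
8 4 363/500
s(1y) = (1/(9219/10000) − 1)/(1) = 781/9219 ≈ 8.4716%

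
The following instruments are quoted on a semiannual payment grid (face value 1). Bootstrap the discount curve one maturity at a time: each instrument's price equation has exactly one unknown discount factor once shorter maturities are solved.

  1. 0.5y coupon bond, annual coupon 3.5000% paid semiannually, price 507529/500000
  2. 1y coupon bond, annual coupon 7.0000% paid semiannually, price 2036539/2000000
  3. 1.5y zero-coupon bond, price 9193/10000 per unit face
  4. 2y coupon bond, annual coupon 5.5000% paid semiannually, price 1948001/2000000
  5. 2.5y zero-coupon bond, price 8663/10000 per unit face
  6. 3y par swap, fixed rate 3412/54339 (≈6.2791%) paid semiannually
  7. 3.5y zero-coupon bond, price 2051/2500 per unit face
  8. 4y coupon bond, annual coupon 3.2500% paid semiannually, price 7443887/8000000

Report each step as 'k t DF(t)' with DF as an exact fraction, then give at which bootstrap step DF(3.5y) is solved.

1 1/2 1247/1250
2 1 9501/10000
3 3/2 9193/10000
4 2 1089/1250
5 5/2 8663/10000
6 3 4147/5000
7 7/2 2051/2500
8 4 2039/2500
DF(3.5y) is solved at step 7

step 1 [0.5y] bond c/2=7/400: DF=(507529/500000 − 7/400·(0))/(1+7/400) = 1247/1250 ≈ 0.997600
step 2 [1y] bond c/2=7/200: DF=(2036539/2000000 − 7/200·(0.997600))/(1+7/200) = 9501/10000 ≈ 0.950100
step 3 [1.5y] zero: DF = P = 9193/10000 ≈ 0.919300
step 4 [2y] bond c/2=11/400: DF=(1948001/2000000 − 11/400·(0.997600+0.950100+0.919300))/(1+11/400) = 1089/1250 ≈ 0.871200
step 5 [2.5y] zero: DF = P = 8663/10000 ≈ 0.866300
step 6 [3y] swap r/2=1706/54339: DF=(1 − 1706/54339·(0.997600+0.950100+0.919300+0.871200+0.866300))/(1+1706/54339) = 4147/5000 ≈ 0.829400
step 7 [3.5y] zero: DF = P = 2051/2500 ≈ 0.820400
step 8 [4y] bond c/2=13/800: DF=(7443887/8000000 − 13/800·(0.997600+0.950100+0.919300+0.871200+0.866300+0.829400+0.820400))/(1+13/800) = 2039/2500 ≈ 0.815600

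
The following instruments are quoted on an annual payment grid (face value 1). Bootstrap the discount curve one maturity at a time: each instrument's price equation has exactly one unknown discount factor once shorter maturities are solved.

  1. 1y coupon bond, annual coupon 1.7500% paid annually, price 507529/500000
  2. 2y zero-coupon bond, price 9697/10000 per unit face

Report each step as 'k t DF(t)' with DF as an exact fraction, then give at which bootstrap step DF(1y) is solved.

step 1 [1y] bond c/1=7/400: DF=(507529/500000 − 7/400·(0))/(1+7/400) = 1247/1250 ≈ 0.997600
step 2 [2y] zero: DF = P = 9697/10000 ≈ 0.969700

1 1 1247/1250
2 2 9697/10000
DF(1y) is solved at step 1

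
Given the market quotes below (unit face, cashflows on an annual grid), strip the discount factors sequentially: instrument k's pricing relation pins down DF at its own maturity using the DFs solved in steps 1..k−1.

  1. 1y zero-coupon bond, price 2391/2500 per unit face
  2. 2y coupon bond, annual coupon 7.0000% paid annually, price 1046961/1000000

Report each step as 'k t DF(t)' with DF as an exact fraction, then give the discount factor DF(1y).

1 1 2391/2500
2 2 9159/10000
DF(1y) = 2391/2500 ≈ 0.956400

step 1 [1y] zero: DF = P = 2391/2500 ≈ 0.956400
step 2 [2y] bond c/1=7/100: DF=(1046961/1000000 − 7/100·(0.956400))/(1+7/100) = 9159/10000 ≈ 0.915900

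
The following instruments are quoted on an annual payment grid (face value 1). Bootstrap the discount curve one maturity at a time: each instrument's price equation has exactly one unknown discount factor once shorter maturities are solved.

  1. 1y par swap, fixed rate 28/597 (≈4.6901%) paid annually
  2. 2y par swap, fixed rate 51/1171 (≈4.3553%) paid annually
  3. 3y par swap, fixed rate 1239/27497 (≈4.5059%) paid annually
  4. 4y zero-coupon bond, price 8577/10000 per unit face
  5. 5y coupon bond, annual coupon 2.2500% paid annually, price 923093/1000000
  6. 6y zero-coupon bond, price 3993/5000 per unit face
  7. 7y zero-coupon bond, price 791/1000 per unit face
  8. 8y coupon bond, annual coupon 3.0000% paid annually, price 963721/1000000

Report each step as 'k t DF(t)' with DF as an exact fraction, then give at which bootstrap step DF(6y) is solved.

1 1 597/625
2 2 574/625
3 3 8761/10000
4 4 8577/10000
5 5 4117/5000
6 6 3993/5000
7 7 791/1000
8 8 7603/10000
DF(6y) is solved at step 6

step 1 [1y] swap r/1=28/597: DF=(1 − 28/597·(0))/(1+28/597) = 597/625 ≈ 0.955200
step 2 [2y] swap r/1=51/1171: DF=(1 − 51/1171·(0.955200))/(1+51/1171) = 574/625 ≈ 0.918400
step 3 [3y] swap r/1=1239/27497: DF=(1 − 1239/27497·(0.955200+0.918400))/(1+1239/27497) = 8761/10000 ≈ 0.876100
step 4 [4y] zero: DF = P = 8577/10000 ≈ 0.857700
step 5 [5y] bond c/1=9/400: DF=(923093/1000000 − 9/400·(0.955200+0.918400+0.876100+0.857700))/(1+9/400) = 4117/5000 ≈ 0.823400
step 6 [6y] zero: DF = P = 3993/5000 ≈ 0.798600
step 7 [7y] zero: DF = P = 791/1000 ≈ 0.791000
step 8 [8y] bond c/1=3/100: DF=(963721/1000000 − 3/100·(0.955200+0.918400+0.876100+0.857700+0.823400+0.798600+0.791000))/(1+3/100) = 7603/10000 ≈ 0.760300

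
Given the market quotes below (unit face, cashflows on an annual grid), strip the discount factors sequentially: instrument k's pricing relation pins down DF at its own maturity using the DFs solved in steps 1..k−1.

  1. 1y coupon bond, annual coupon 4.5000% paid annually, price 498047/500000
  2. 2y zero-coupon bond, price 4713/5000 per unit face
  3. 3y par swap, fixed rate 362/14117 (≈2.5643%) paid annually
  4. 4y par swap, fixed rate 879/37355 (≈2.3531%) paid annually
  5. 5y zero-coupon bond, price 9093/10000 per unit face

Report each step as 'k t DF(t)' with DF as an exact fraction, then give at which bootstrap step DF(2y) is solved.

step 1 [1y] bond c/1=9/200: DF=(498047/500000 − 9/200·(0))/(1+9/200) = 2383/2500 ≈ 0.953200
step 2 [2y] zero: DF = P = 4713/5000 ≈ 0.942600
step 3 [3y] swap r/1=362/14117: DF=(1 − 362/14117·(0.953200+0.942600))/(1+362/14117) = 2319/2500 ≈ 0.927600
step 4 [4y] swap r/1=879/37355: DF=(1 − 879/37355·(0.953200+0.942600+0.927600))/(1+879/37355) = 9121/10000 ≈ 0.912100
step 5 [5y] zero: DF = P = 9093/10000 ≈ 0.909300

1 1 2383/2500
2 2 4713/5000
3 3 2319/2500
4 4 9121/10000
5 5 9093/10000
DF(2y) is solved at step 2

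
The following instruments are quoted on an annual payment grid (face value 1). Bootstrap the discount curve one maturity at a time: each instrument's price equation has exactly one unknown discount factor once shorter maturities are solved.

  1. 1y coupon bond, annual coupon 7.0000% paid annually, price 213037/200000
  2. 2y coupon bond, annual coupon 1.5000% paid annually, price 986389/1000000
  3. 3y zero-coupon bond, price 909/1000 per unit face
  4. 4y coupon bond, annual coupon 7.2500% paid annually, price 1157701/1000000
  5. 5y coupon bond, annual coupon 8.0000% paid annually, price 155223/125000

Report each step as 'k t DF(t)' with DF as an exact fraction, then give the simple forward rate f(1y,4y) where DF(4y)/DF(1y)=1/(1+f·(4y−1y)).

step 1 [1y] bond c/1=7/100: DF=(213037/200000 − 7/100·(0))/(1+7/100) = 1991/2000 ≈ 0.995500
step 2 [2y] bond c/1=3/200: DF=(986389/1000000 − 3/200·(0.995500))/(1+3/200) = 9571/10000 ≈ 0.957100
step 3 [3y] zero: DF = P = 909/1000 ≈ 0.909000
step 4 [4y] bond c/1=29/400: DF=(1157701/1000000 − 29/400·(0.995500+0.957100+0.909000))/(1+29/400) = 443/500 ≈ 0.886000
step 5 [5y] bond c/1=2/25: DF=(155223/125000 − 2/25·(0.995500+0.957100+0.909000+0.886000))/(1+2/25) = 4361/5000 ≈ 0.872200

1 1 1991/2000
2 2 9571/10000
3 3 909/1000
4 4 443/500
5 5 4361/5000
f(1y,4y) = ((1991/2000)/(443/500) − 1)/(3) = 73/1772 ≈ 4.1196%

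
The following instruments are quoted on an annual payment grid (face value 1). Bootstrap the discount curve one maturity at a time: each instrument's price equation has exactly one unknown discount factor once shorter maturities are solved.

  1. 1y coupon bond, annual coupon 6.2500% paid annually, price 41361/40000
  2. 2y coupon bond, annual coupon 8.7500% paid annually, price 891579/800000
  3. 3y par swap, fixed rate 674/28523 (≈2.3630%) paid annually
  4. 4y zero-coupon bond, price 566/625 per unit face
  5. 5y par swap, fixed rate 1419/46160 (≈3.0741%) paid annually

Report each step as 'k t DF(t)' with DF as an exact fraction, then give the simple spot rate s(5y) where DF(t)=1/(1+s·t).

1 1 2433/2500
2 2 1893/2000
3 3 4663/5000
4 4 566/625
5 5 8581/10000
s(5y) = (1/(8581/10000) − 1)/(5) = 1419/42905 ≈ 3.3073%

step 1 [1y] bond c/1=1/16: DF=(41361/40000 − 1/16·(0))/(1+1/16) = 2433/2500 ≈ 0.973200
step 2 [2y] bond c/1=7/80: DF=(891579/800000 − 7/80·(0.973200))/(1+7/80) = 1893/2000 ≈ 0.946500
step 3 [3y] swap r/1=674/28523: DF=(1 − 674/28523·(0.973200+0.946500))/(1+674/28523) = 4663/5000 ≈ 0.932600
step 4 [4y] zero: DF = P = 566/625 ≈ 0.905600
step 5 [5y] swap r/1=1419/46160: DF=(1 − 1419/46160·(0.973200+0.946500+0.932600+0.905600))/(1+1419/46160) = 8581/10000 ≈ 0.858100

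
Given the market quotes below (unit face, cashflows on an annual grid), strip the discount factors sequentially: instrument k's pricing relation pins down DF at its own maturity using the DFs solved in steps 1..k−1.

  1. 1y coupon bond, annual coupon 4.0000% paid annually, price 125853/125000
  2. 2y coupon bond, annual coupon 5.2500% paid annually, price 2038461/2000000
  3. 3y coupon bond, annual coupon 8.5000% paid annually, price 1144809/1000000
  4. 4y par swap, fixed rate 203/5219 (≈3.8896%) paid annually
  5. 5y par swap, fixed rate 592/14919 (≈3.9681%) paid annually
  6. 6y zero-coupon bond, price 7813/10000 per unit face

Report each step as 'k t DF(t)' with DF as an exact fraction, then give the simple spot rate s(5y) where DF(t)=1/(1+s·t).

step 1 [1y] bond c/1=1/25: DF=(125853/125000 − 1/25·(0))/(1+1/25) = 9681/10000 ≈ 0.968100
step 2 [2y] bond c/1=21/400: DF=(2038461/2000000 − 21/400·(0.968100))/(1+21/400) = 9201/10000 ≈ 0.920100
step 3 [3y] bond c/1=17/200: DF=(1144809/1000000 − 17/200·(0.968100+0.920100))/(1+17/200) = 567/625 ≈ 0.907200
step 4 [4y] swap r/1=203/5219: DF=(1 − 203/5219·(0.968100+0.920100+0.907200))/(1+203/5219) = 8579/10000 ≈ 0.857900
step 5 [5y] swap r/1=592/14919: DF=(1 − 592/14919·(0.968100+0.920100+0.907200+0.857900))/(1+592/14919) = 514/625 ≈ 0.822400
step 6 [6y] zero: DF = P = 7813/10000 ≈ 0.781300

1 1 9681/10000
2 2 9201/10000
3 3 567/625
4 4 8579/10000
5 5 514/625
6 6 7813/10000
s(5y) = (1/(514/625) − 1)/(5) = 111/2570 ≈ 4.3191%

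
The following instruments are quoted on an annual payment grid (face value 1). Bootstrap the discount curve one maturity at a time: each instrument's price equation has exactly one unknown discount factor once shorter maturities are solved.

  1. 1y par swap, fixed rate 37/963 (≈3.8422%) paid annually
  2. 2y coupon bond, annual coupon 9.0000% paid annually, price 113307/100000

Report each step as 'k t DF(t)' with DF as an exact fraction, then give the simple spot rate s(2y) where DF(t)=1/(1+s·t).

step 1 [1y] swap r/1=37/963: DF=(1 − 37/963·(0))/(1+37/963) = 963/1000 ≈ 0.963000
step 2 [2y] bond c/1=9/100: DF=(113307/100000 − 9/100·(0.963000))/(1+9/100) = 24/25 ≈ 0.960000

1 1 963/1000
2 2 24/25
s(2y) = (1/(24/25) − 1)/(2) = 1/48 ≈ 2.0833%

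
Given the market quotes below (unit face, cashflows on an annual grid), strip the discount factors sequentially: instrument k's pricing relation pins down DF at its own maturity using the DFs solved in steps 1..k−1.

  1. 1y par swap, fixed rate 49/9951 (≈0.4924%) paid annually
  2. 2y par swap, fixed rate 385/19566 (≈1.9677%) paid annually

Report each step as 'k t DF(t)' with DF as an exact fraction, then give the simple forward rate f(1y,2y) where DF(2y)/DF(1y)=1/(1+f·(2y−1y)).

1 1 9951/10000
2 2 1923/2000
f(1y,2y) = ((9951/10000)/(1923/2000) − 1)/(1) = 112/3205 ≈ 3.4945%

step 1 [1y] swap r/1=49/9951: DF=(1 − 49/9951·(0))/(1+49/9951) = 9951/10000 ≈ 0.995100
step 2 [2y] swap r/1=385/19566: DF=(1 − 385/19566·(0.995100))/(1+385/19566) = 1923/2000 ≈ 0.961500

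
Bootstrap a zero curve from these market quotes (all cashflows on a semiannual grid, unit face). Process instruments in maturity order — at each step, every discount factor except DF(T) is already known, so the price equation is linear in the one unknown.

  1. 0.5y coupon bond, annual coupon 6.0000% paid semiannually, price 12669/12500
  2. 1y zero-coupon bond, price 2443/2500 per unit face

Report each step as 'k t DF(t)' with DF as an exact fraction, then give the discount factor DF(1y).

1 1/2 123/125
2 1 2443/2500
DF(1y) = 2443/2500 ≈ 0.977200

step 1 [0.5y] bond c/2=3/100: DF=(12669/12500 − 3/100·(0))/(1+3/100) = 123/125 ≈ 0.984000
step 2 [1y] zero: DF = P = 2443/2500 ≈ 0.977200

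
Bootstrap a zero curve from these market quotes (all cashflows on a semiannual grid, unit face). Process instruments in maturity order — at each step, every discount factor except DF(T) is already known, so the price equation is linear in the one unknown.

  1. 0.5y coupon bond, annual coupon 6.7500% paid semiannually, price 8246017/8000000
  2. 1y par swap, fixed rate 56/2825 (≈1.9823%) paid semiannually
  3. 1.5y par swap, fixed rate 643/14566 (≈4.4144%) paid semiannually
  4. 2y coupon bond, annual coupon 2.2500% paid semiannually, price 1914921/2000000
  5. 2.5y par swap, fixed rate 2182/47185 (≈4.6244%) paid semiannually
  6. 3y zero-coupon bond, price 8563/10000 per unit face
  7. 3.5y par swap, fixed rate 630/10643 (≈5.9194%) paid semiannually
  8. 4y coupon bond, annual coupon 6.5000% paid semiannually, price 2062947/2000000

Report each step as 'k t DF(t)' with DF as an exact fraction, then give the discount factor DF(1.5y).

step 1 [0.5y] bond c/2=27/800: DF=(8246017/8000000 − 27/800·(0))/(1+27/800) = 9971/10000 ≈ 0.997100
step 2 [1y] swap r/2=28/2825: DF=(1 − 28/2825·(0.997100))/(1+28/2825) = 2451/2500 ≈ 0.980400
step 3 [1.5y] swap r/2=643/29132: DF=(1 − 643/29132·(0.997100+0.980400))/(1+643/29132) = 9357/10000 ≈ 0.935700
step 4 [2y] bond c/2=9/800: DF=(1914921/2000000 − 9/800·(0.997100+0.980400+0.935700))/(1+9/800) = 1143/1250 ≈ 0.914400
step 5 [2.5y] swap r/2=1091/47185: DF=(1 − 1091/47185·(0.997100+0.980400+0.935700+0.914400))/(1+1091/47185) = 8909/10000 ≈ 0.890900
step 6 [3y] zero: DF = P = 8563/10000 ≈ 0.856300
step 7 [3.5y] swap r/2=315/10643: DF=(1 − 315/10643·(0.997100+0.980400+0.935700+0.914400+0.890900+0.856300))/(1+315/10643) = 811/1000 ≈ 0.811000
step 8 [4y] bond c/2=13/400: DF=(2062947/2000000 − 13/400·(0.997100+0.980400+0.935700+0.914400+0.890900+0.856300+0.811000))/(1+13/400) = 399/500 ≈ 0.798000

1 1/2 9971/10000
2 1 2451/2500
3 3/2 9357/10000
4 2 1143/1250
5 5/2 8909/10000
6 3 8563/10000
7 7/2 811/1000
8 4 399/500
DF(1.5y) = 9357/10000 ≈ 0.935700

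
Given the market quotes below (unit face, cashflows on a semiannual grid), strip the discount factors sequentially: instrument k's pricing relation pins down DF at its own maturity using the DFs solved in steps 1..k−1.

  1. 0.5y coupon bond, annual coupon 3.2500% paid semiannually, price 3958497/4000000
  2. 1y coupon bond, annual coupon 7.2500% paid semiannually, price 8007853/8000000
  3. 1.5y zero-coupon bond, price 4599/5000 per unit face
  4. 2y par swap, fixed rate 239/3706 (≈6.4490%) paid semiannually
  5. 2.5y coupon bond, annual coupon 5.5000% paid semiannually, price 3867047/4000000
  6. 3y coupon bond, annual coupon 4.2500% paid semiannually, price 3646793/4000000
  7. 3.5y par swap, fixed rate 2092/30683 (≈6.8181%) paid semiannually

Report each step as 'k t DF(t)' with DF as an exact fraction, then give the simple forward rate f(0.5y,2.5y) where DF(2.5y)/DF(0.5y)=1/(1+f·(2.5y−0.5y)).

1 1/2 4869/5000
2 1 9319/10000
3 3/2 4599/5000
4 2 1761/2000
5 5/2 8417/10000
6 3 7981/10000
7 7/2 1977/2500
f(0.5y,2.5y) = ((4869/5000)/(8417/10000) − 1)/(2) = 1321/16834 ≈ 7.8472%

step 1 [0.5y] bond c/2=13/800: DF=(3958497/4000000 − 13/800·(0))/(1+13/800) = 4869/5000 ≈ 0.973800
step 2 [1y] bond c/2=29/800: DF=(8007853/8000000 − 29/800·(0.973800))/(1+29/800) = 9319/10000 ≈ 0.931900
step 3 [1.5y] zero: DF = P = 4599/5000 ≈ 0.919800
step 4 [2y] swap r/2=239/7412: DF=(1 − 239/7412·(0.973800+0.931900+0.919800))/(1+239/7412) = 1761/2000 ≈ 0.880500
step 5 [2.5y] bond c/2=11/400: DF=(3867047/4000000 − 11/400·(0.973800+0.931900+0.919800+0.880500))/(1+11/400) = 8417/10000 ≈ 0.841700
step 6 [3y] bond c/2=17/800: DF=(3646793/4000000 − 17/800·(0.973800+0.931900+0.919800+0.880500+0.841700))/(1+17/800) = 7981/10000 ≈ 0.798100
step 7 [3.5y] swap r/2=1046/30683: DF=(1 − 1046/30683·(0.973800+0.931900+0.919800+0.880500+0.841700+0.798100))/(1+1046/30683) = 1977/2500 ≈ 0.790800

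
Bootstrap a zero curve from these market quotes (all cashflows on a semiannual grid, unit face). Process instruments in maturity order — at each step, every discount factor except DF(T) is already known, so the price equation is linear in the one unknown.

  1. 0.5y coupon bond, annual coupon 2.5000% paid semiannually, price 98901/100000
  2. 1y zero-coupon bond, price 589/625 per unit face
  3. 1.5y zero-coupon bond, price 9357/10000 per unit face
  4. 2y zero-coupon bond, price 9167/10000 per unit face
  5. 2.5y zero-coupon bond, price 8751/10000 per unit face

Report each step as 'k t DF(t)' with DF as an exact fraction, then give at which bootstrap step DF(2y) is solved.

1 1/2 1221/1250
2 1 589/625
3 3/2 9357/10000
4 2 9167/10000
5 5/2 8751/10000
DF(2y) is solved at step 4

step 1 [0.5y] bond c/2=1/80: DF=(98901/100000 − 1/80·(0))/(1+1/80) = 1221/1250 ≈ 0.976800
step 2 [1y] zero: DF = P = 589/625 ≈ 0.942400
step 3 [1.5y] zero: DF = P = 9357/10000 ≈ 0.935700
step 4 [2y] zero: DF = P = 9167/10000 ≈ 0.916700
step 5 [2.5y] zero: DF = P = 8751/10000 ≈ 0.875100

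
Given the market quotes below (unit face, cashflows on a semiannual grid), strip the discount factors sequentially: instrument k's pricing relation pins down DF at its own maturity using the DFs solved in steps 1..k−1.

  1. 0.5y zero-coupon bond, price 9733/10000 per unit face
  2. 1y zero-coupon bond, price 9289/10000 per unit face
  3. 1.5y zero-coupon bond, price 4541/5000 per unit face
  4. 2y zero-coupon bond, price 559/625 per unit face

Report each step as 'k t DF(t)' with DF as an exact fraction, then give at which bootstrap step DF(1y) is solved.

step 1 [0.5y] zero: DF = P = 9733/10000 ≈ 0.973300
step 2 [1y] zero: DF = P = 9289/10000 ≈ 0.928900
step 3 [1.5y] zero: DF = P = 4541/5000 ≈ 0.908200
step 4 [2y] zero: DF = P = 559/625 ≈ 0.894400

1 1/2 9733/10000
2 1 9289/10000
3 3/2 4541/5000
4 2 559/625
DF(1y) is solved at step 2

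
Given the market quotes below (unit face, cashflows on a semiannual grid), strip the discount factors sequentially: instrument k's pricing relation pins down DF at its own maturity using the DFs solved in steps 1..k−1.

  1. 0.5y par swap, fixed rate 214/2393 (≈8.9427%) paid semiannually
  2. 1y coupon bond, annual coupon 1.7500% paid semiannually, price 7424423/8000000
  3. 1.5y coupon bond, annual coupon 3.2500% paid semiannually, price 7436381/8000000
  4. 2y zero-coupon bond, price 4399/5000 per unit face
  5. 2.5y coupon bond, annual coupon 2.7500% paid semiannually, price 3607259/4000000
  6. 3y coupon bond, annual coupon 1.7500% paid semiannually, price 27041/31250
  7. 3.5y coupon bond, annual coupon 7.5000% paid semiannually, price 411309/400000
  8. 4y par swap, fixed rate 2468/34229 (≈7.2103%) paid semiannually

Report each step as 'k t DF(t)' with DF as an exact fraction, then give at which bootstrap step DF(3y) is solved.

step 1 [0.5y] swap r/2=107/2393: DF=(1 − 107/2393·(0))/(1+107/2393) = 2393/2500 ≈ 0.957200
step 2 [1y] bond c/2=7/800: DF=(7424423/8000000 − 7/800·(0.957200))/(1+7/800) = 9117/10000 ≈ 0.911700
step 3 [1.5y] bond c/2=13/800: DF=(7436381/8000000 − 13/800·(0.957200+0.911700))/(1+13/800) = 553/625 ≈ 0.884800
step 4 [2y] zero: DF = P = 4399/5000 ≈ 0.879800
step 5 [2.5y] bond c/2=11/800: DF=(3607259/4000000 − 11/800·(0.957200+0.911700+0.884800+0.879800))/(1+11/800) = 8403/10000 ≈ 0.840300
step 6 [3y] bond c/2=7/800: DF=(27041/31250 − 7/800·(0.957200+0.911700+0.884800+0.879800+0.840300))/(1+7/800) = 819/1000 ≈ 0.819000
step 7 [3.5y] bond c/2=3/80: DF=(411309/400000 − 3/80·(0.957200+0.911700+0.884800+0.879800+0.840300+0.819000))/(1+3/80) = 3999/5000 ≈ 0.799800
step 8 [4y] swap r/2=1234/34229: DF=(1 − 1234/34229·(0.957200+0.911700+0.884800+0.879800+0.840300+0.819000+0.799800))/(1+1234/34229) = 1883/2500 ≈ 0.753200

1 1/2 2393/2500
2 1 9117/10000
3 3/2 553/625
4 2 4399/5000
5 5/2 8403/10000
6 3 819/1000
7 7/2 3999/5000
8 4 1883/2500
DF(3y) is solved at step 6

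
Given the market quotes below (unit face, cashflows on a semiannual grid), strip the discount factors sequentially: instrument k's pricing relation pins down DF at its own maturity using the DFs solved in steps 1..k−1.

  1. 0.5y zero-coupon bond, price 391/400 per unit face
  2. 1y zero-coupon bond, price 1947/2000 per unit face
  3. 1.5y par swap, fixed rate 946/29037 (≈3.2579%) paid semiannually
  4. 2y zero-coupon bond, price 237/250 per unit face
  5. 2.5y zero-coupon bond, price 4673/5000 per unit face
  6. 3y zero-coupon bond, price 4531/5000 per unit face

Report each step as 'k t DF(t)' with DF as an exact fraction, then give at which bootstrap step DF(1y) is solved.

step 1 [0.5y] zero: DF = P = 391/400 ≈ 0.977500
step 2 [1y] zero: DF = P = 1947/2000 ≈ 0.973500
step 3 [1.5y] swap r/2=473/29037: DF=(1 − 473/29037·(0.977500+0.973500))/(1+473/29037) = 9527/10000 ≈ 0.952700
step 4 [2y] zero: DF = P = 237/250 ≈ 0.948000
step 5 [2.5y] zero: DF = P = 4673/5000 ≈ 0.934600
step 6 [3y] zero: DF = P = 4531/5000 ≈ 0.906200

1 1/2 391/400
2 1 1947/2000
3 3/2 9527/10000
4 2 237/250
5 5/2 4673/5000
6 3 4531/5000
DF(1y) is solved at step 2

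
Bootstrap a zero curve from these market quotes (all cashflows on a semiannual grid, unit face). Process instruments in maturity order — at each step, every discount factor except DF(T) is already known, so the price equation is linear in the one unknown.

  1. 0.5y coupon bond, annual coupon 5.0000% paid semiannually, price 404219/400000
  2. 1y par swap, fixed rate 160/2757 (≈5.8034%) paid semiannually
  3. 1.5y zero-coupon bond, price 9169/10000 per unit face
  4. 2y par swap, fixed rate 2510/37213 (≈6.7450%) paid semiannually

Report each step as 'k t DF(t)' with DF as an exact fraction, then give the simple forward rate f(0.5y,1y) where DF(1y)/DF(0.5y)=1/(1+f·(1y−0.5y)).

step 1 [0.5y] bond c/2=1/40: DF=(404219/400000 − 1/40·(0))/(1+1/40) = 9859/10000 ≈ 0.985900
step 2 [1y] swap r/2=80/2757: DF=(1 − 80/2757·(0.985900))/(1+80/2757) = 118/125 ≈ 0.944000
step 3 [1.5y] zero: DF = P = 9169/10000 ≈ 0.916900
step 4 [2y] swap r/2=1255/37213: DF=(1 − 1255/37213·(0.985900+0.944000+0.916900))/(1+1255/37213) = 1749/2000 ≈ 0.874500

1 1/2 9859/10000
2 1 118/125
3 3/2 9169/10000
4 2 1749/2000
f(0.5y,1y) = ((9859/10000)/(118/125) − 1)/(1/2) = 419/4720 ≈ 8.8771%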